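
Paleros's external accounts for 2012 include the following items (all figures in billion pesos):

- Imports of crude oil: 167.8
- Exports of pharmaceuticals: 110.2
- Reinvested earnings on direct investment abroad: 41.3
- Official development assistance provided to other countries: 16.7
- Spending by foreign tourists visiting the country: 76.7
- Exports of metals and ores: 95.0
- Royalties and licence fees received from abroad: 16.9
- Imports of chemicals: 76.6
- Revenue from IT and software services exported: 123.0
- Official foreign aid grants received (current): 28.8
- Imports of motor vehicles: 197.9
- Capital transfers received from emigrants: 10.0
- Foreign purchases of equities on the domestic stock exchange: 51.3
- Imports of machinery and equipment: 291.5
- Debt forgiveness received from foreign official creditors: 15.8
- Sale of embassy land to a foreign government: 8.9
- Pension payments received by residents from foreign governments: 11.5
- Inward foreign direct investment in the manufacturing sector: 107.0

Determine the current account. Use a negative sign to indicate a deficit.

Goods: 95.0 - 197.9 - 291.5 - 76.6 - 167.8 + 110.2 = -528.6
Services: 76.7 + 16.9 + 123.0 = 216.6
Primary income: 41.3
Secondary income: 11.5 - 16.7 + 28.8 = 23.6
Current account = (-528.6) + 216.6 + 41.3 + 23.6 = -247.1
(Excluded from the current account — capital account: capital transfers received from emigrants 10.0, debt forgiveness received from foreign official creditors 15.8, sale of embassy land to a foreign government 8.9; financial account: foreign purchases of equities on the domestic stock exchange 51.3, inward foreign direct investment in the manufacturing sector 107.0.)

-247.1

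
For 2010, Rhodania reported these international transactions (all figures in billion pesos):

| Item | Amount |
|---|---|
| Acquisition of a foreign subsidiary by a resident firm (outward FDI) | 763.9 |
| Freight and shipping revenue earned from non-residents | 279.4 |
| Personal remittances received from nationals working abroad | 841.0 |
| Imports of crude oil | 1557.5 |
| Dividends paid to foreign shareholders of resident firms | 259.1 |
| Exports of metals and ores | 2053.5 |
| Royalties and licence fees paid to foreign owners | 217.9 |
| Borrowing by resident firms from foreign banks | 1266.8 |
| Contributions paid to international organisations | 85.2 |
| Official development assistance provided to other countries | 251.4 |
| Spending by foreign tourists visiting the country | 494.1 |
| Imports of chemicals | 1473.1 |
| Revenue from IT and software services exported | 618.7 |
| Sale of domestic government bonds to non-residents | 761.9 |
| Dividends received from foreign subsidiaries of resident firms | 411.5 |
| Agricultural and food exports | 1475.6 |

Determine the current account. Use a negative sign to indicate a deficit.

Goods: -1473.1 + 1475.6 + 2053.5 - 1557.5 = 498.5
Services: 618.7 + 279.4 - 217.9 + 494.1 = 1174.3
Primary income: -259.1 + 411.5 = 152.4
Secondary income: -85.2 + 841.0 - 251.4 = 504.4
Current account = 498.5 + 1174.3 + 152.4 + 504.4 = 2329.6
(Excluded from the current account — financial account: acquisition of a foreign subsidiary by a resident firm (outward FDI) 763.9, borrowing by resident firms from foreign banks 1266.8, sale of domestic government bonds to non-residents 761.9.)

2329.6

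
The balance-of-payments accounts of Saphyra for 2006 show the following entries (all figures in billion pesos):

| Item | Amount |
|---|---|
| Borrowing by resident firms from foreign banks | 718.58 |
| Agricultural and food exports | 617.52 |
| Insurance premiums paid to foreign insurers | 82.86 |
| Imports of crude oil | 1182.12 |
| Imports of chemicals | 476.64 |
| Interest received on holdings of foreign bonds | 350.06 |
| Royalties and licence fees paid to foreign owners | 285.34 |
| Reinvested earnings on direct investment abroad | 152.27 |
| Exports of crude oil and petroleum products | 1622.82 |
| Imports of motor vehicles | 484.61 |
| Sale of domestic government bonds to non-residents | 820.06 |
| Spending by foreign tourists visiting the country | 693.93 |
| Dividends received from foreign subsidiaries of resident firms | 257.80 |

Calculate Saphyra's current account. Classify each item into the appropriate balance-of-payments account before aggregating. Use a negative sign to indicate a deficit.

Goods: -484.61 + 1622.82 - 1182.12 - 476.64 + 617.52 = 96.97
Services: 693.93 - 82.86 - 285.34 = 325.73
Primary income: 350.06 + 257.80 + 152.27 = 760.13
Current account = 96.97 + 325.73 + 760.13 = 1182.83
(Excluded from the current account — financial account: borrowing by resident firms from foreign banks 718.58, sale of domestic government bonds to non-residents 820.06.)

1182.83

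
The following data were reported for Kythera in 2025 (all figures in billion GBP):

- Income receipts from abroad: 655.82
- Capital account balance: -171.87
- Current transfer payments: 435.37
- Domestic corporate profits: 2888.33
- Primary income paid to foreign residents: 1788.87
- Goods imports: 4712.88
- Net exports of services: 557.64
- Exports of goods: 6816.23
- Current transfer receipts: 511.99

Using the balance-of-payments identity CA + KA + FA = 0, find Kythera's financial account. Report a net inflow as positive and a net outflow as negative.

Goods balance = 6816.23 - 4712.88 = 2103.35
Services balance = 557.64
Trade balance (goods + services) = 2103.35 + 557.64 = 2660.99
Net primary income = 655.82 - 1788.87 = -1133.05
Net secondary income = 511.99 - 435.37 = 76.62
Current account = 2660.99 + (-1133.05) + 76.62 = 1604.56
Financial account = -(1604.56 + (-171.87)) = -1432.69

-1432.69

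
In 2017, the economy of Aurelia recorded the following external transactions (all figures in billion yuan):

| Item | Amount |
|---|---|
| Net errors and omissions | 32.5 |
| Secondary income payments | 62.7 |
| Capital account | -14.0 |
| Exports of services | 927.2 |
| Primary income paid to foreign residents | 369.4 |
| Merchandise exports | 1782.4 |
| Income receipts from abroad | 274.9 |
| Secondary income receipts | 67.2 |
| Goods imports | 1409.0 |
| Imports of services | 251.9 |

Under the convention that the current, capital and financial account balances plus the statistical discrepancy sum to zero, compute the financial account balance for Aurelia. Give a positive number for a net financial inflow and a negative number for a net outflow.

-977.2

Goods balance = 1782.4 - 1409.0 = 373.4
Services balance = 927.2 - 251.9 = 675.3
Trade balance (goods + services) = 373.4 + 675.3 = 1048.7
Net primary income = 274.9 - 369.4 = -94.5
Net secondary income = 67.2 - 62.7 = 4.5
Current account = 1048.7 + (-94.5) + 4.5 = 958.7
Financial account = -(958.7 + (-14.0) + 32.5) = -977.2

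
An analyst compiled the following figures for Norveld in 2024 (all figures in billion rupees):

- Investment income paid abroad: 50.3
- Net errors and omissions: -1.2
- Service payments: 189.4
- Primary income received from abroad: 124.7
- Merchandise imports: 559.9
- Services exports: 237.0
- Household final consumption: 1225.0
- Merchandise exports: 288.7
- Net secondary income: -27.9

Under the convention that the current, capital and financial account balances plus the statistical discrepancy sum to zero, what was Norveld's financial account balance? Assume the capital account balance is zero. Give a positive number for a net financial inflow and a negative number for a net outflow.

178.3

Goods balance = 288.7 - 559.9 = -271.2
Services balance = 237.0 - 189.4 = 47.6
Trade balance (goods + services) = -271.2 + 47.6 = -223.6
Net primary income = 124.7 - 50.3 = 74.4
Net secondary income = -27.9
Current account = -223.6 + 74.4 + (-27.9) = -177.1
Financial account = -(-177.1 + (-1.2)) = 178.3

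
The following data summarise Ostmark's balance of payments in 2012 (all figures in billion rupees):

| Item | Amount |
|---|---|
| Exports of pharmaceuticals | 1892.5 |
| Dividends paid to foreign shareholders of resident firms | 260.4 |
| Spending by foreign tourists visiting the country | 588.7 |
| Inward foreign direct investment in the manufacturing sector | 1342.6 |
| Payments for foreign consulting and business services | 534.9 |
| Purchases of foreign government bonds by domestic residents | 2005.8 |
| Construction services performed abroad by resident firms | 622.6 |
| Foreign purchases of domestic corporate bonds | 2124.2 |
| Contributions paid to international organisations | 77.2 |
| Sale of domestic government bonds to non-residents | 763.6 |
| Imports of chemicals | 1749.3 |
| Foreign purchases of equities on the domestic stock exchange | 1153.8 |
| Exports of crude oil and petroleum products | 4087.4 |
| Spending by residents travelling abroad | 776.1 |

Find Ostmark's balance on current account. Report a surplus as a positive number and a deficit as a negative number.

Goods: 4087.4 + 1892.5 - 1749.3 = 4230.6
Services: 588.7 + 622.6 - 776.1 - 534.9 = -99.7
Primary income: -260.4
Secondary income: -77.2
Current account = 4230.6 + (-99.7) + (-260.4) + (-77.2) = 3793.3
(Excluded from the current account — financial account: inward foreign direct investment in the manufacturing sector 1342.6, purchases of foreign government bonds by domestic residents 2005.8, foreign purchases of domestic corporate bonds 2124.2, sale of domestic government bonds to non-residents 763.6, foreign purchases of equities on the domestic stock exchange 1153.8.)

3793.3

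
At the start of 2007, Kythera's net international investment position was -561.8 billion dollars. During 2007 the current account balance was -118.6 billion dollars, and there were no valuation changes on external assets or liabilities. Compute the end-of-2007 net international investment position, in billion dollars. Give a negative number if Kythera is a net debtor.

With no valuation effects, change in NIIP = current account = -118.6
End-of-year NIIP = -561.8 + (-118.6) = -680.4

-680.4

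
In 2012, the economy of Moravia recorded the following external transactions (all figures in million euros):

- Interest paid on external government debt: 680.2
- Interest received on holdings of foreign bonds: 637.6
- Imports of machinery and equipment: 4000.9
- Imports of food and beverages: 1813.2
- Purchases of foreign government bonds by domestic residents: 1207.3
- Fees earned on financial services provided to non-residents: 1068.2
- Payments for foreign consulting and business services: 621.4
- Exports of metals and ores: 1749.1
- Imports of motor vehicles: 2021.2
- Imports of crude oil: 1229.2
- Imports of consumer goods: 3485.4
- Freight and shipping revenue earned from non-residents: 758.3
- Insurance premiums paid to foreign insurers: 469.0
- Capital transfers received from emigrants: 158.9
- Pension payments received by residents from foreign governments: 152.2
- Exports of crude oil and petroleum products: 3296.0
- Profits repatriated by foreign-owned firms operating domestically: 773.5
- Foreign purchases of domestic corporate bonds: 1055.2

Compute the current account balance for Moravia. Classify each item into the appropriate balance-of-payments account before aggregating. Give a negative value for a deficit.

-7432.6

Goods: -2021.2 - 1229.2 - 4000.9 + 1749.1 + 3296.0 - 1813.2 - 3485.4 = -7504.8
Services: -621.4 + 758.3 + 1068.2 - 469.0 = 736.1
Primary income: -680.2 - 773.5 + 637.6 = -816.1
Secondary income: 152.2
Current account = (-7504.8) + 736.1 + (-816.1) + 152.2 = -7432.6
(Excluded from the current account — financial account: purchases of foreign government bonds by domestic residents 1207.3, foreign purchases of domestic corporate bonds 1055.2; capital account: capital transfers received from emigrants 158.9.)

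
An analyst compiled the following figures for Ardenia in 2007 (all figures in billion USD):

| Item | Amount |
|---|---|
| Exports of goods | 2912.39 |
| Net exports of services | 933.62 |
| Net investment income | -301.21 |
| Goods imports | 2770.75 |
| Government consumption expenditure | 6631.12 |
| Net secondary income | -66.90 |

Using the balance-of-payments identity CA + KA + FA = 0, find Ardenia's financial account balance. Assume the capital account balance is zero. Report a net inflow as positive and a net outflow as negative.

-707.15

Goods balance = 2912.39 - 2770.75 = 141.64
Services balance = 933.62
Trade balance (goods + services) = 141.64 + 933.62 = 1075.26
Net primary income = -301.21
Net secondary income = -66.90
Current account = 1075.26 + (-301.21) + (-66.90) = 707.15
Financial account = -(707.15) = -707.15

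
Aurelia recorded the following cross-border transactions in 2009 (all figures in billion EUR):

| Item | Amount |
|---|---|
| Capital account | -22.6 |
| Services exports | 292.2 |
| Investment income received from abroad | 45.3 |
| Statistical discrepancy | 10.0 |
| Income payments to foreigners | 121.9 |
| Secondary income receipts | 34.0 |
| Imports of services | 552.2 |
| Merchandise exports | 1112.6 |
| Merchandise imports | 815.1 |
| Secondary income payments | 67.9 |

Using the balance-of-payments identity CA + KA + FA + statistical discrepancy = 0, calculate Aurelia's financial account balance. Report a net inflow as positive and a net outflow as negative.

85.6

Goods balance = 1112.6 - 815.1 = 297.5
Services balance = 292.2 - 552.2 = -260.0
Trade balance (goods + services) = 297.5 + (-260.0) = 37.5
Net primary income = 45.3 - 121.9 = -76.6
Net secondary income = 34.0 - 67.9 = -33.9
Current account = 37.5 + (-76.6) + (-33.9) = -73.0
Financial account = -(-73.0 + (-22.6) + 10.0) = 85.6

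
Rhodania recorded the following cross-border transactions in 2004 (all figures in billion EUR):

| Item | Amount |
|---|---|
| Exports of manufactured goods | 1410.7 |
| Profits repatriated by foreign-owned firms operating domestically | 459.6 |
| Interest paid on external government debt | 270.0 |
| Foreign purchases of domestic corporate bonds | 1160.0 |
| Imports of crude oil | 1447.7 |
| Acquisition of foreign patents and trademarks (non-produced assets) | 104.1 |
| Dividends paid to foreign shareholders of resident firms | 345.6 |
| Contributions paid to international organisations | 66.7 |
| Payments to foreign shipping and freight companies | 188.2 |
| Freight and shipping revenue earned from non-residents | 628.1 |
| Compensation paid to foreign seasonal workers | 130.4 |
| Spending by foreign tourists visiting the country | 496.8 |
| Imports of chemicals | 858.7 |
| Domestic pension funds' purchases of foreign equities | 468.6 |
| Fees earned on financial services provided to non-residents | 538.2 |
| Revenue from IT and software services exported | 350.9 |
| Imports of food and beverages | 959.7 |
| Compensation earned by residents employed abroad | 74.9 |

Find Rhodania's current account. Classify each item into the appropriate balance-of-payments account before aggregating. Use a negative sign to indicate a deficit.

Goods: -1447.7 - 858.7 - 959.7 + 1410.7 = -1855.4
Services: 538.2 - 188.2 + 628.1 + 350.9 + 496.8 = 1825.8
Primary income: -345.6 - 270.0 - 130.4 - 459.6 + 74.9 = -1130.7
Secondary income: -66.7
Current account = (-1855.4) + 1825.8 + (-1130.7) + (-66.7) = -1227.0
(Excluded from the current account — financial account: foreign purchases of domestic corporate bonds 1160.0, domestic pension funds' purchases of foreign equities 468.6; capital account: acquisition of foreign patents and trademarks (non-produced assets) 104.1.)

-1227.0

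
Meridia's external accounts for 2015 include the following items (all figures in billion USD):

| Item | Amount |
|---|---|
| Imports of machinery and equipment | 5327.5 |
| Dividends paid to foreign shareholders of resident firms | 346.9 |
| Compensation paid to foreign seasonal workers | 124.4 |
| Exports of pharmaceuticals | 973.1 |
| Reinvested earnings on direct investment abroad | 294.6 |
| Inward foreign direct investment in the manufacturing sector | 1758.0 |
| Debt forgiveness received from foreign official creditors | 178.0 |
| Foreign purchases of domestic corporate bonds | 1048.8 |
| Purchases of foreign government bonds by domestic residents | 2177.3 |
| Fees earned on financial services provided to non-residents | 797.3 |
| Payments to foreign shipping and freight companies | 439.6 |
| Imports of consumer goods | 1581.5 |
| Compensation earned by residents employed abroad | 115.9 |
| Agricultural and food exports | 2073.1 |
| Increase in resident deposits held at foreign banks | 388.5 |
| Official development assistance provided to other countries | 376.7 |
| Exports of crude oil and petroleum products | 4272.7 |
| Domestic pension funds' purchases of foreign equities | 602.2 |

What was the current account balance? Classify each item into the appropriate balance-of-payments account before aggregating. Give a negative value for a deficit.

330.1

Goods: -1581.5 + 4272.7 - 5327.5 + 2073.1 + 973.1 = 409.9
Services: -439.6 + 797.3 = 357.7
Primary income: -346.9 - 124.4 + 115.9 + 294.6 = -60.8
Secondary income: -376.7
Current account = 409.9 + 357.7 + (-60.8) + (-376.7) = 330.1
(Excluded from the current account — financial account: inward foreign direct investment in the manufacturing sector 1758.0, foreign purchases of domestic corporate bonds 1048.8, purchases of foreign government bonds by domestic residents 2177.3, increase in resident deposits held at foreign banks 388.5, domestic pension funds' purchases of foreign equities 602.2; capital account: debt forgiveness received from foreign official creditors 178.0.)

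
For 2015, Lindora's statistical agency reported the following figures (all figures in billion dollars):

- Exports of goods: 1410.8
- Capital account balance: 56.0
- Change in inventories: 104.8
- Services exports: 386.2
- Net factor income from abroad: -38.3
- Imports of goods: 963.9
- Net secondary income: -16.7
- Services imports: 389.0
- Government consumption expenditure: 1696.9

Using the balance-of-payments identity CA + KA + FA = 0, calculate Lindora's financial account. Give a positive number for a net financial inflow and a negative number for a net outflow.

Goods balance = 1410.8 - 963.9 = 446.9
Services balance = 386.2 - 389.0 = -2.8
Trade balance (goods + services) = 446.9 + (-2.8) = 444.1
Net primary income = -38.3
Net secondary income = -16.7
Current account = 444.1 + (-38.3) + (-16.7) = 389.1
Financial account = -(389.1 + 56.0) = -445.1

-445.1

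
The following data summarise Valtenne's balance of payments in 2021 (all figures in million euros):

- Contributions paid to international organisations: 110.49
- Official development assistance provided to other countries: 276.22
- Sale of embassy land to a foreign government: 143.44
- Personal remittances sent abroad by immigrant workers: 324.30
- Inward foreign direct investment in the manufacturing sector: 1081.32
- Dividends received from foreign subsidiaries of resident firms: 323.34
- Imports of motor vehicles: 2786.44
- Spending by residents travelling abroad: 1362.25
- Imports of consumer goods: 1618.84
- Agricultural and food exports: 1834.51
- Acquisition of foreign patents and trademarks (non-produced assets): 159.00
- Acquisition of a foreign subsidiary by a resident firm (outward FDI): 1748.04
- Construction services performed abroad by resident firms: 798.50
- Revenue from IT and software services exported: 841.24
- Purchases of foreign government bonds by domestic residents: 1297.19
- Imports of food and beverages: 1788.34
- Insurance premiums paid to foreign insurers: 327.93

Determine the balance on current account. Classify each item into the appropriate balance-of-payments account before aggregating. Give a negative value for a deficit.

-4797.22

Goods: -1618.84 + 1834.51 - 1788.34 - 2786.44 = -4359.11
Services: 841.24 - 1362.25 + 798.50 - 327.93 = -50.44
Primary income: 323.34
Secondary income: -324.30 - 276.22 - 110.49 = -711.01
Current account = (-4359.11) + (-50.44) + 323.34 + (-711.01) = -4797.22
(Excluded from the current account — capital account: sale of embassy land to a foreign government 143.44, acquisition of foreign patents and trademarks (non-produced assets) 159.00; financial account: inward foreign direct investment in the manufacturing sector 1081.32, acquisition of a foreign subsidiary by a resident firm (outward FDI) 1748.04, purchases of foreign government bonds by domestic residents 1297.19.)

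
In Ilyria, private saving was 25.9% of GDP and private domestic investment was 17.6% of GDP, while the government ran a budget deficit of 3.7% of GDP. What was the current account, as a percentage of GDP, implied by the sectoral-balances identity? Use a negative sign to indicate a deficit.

4.6

By the sectoral-balances identity, CA = (S_private - I) + (T - G).
Private balance = 25.9 - 17.6 = 8.3
Government balance (T - G) = -3.7
CA = 8.3 + (-3.7) = 4.6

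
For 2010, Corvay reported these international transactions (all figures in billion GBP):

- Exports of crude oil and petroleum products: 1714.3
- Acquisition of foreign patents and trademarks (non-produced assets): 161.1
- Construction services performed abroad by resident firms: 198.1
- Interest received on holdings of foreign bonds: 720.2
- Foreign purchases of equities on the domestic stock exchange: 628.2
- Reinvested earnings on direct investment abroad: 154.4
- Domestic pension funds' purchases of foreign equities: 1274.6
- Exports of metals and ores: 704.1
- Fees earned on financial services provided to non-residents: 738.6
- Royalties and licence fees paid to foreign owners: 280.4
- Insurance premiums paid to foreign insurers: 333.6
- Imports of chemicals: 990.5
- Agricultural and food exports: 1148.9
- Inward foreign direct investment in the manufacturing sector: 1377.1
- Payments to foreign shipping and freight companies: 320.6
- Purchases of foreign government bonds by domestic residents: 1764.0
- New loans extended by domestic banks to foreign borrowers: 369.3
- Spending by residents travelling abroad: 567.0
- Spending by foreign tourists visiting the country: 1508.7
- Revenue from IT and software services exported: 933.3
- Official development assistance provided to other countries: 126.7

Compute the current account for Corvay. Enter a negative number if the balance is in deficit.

5201.8

Goods: 1714.3 + 1148.9 - 990.5 + 704.1 = 2576.8
Services: -320.6 + 1508.7 - 333.6 + 933.3 + 738.6 + 198.1 - 280.4 - 567.0 = 1877.1
Primary income: 154.4 + 720.2 = 874.6
Secondary income: -126.7
Current account = 2576.8 + 1877.1 + 874.6 + (-126.7) = 5201.8
(Excluded from the current account — capital account: acquisition of foreign patents and trademarks (non-produced assets) 161.1; financial account: foreign purchases of equities on the domestic stock exchange 628.2, domestic pension funds' purchases of foreign equities 1274.6, inward foreign direct investment in the manufacturing sector 1377.1, purchases of foreign government bonds by domestic residents 1764.0, new loans extended by domestic banks to foreign borrowers 369.3.)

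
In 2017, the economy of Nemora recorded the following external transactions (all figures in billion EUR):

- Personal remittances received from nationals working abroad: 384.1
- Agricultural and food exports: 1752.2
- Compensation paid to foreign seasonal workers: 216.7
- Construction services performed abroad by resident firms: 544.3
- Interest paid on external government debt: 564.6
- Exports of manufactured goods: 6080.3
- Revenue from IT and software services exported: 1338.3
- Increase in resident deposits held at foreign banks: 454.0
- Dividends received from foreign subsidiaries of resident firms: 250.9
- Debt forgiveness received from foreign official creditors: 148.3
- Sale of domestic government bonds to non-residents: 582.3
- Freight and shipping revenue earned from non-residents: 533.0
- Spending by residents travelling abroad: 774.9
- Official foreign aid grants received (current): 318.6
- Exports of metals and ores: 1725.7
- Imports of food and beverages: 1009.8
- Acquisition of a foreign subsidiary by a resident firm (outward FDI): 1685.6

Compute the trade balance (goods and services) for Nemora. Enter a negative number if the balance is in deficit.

10189.1

Goods: 1725.7 + 1752.2 + 6080.3 - 1009.8 = 8548.4
Services: 533.0 + 544.3 + 1338.3 - 774.9 = 1640.7
Trade balance = 8548.4 + 1640.7 = 10189.1
(Excluded from the trade balance — secondary income: personal remittances received from nationals working abroad 384.1, official foreign aid grants received (current) 318.6; primary income: compensation paid to foreign seasonal workers 216.7, interest paid on external government debt 564.6, dividends received from foreign subsidiaries of resident firms 250.9; financial account: increase in resident deposits held at foreign banks 454.0, sale of domestic government bonds to non-residents 582.3, acquisition of a foreign subsidiary by a resident firm (outward FDI) 1685.6; capital account: debt forgiveness received from foreign official creditors 148.3.)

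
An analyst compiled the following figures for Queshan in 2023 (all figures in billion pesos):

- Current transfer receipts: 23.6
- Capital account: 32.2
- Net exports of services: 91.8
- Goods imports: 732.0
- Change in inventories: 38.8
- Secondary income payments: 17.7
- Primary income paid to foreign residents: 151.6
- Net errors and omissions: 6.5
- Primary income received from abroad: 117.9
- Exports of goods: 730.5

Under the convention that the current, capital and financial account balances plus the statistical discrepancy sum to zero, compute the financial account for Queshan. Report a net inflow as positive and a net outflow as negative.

-101.2

Goods balance = 730.5 - 732.0 = -1.5
Services balance = 91.8
Trade balance (goods + services) = -1.5 + 91.8 = 90.3
Net primary income = 117.9 - 151.6 = -33.7
Net secondary income = 23.6 - 17.7 = 5.9
Current account = 90.3 + (-33.7) + 5.9 = 62.5
Financial account = -(62.5 + 32.2 + 6.5) = -101.2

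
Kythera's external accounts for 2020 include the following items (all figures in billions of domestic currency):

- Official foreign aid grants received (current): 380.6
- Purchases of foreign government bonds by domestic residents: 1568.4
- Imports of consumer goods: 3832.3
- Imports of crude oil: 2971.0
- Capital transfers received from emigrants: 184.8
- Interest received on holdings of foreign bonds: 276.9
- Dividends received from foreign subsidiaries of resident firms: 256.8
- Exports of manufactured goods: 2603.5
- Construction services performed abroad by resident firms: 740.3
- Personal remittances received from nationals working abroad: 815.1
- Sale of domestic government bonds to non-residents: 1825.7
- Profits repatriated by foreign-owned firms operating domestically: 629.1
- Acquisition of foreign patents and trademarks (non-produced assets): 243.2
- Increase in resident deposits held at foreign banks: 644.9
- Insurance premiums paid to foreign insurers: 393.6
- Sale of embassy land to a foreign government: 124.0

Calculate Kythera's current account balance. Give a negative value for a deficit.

Goods: 2603.5 - 2971.0 - 3832.3 = -4199.8
Services: -393.6 + 740.3 = 346.7
Primary income: -629.1 + 256.8 + 276.9 = -95.4
Secondary income: 815.1 + 380.6 = 1195.7
Current account = (-4199.8) + 346.7 + (-95.4) + 1195.7 = -2752.8
(Excluded from the current account — financial account: purchases of foreign government bonds by domestic residents 1568.4, sale of domestic government bonds to non-residents 1825.7, increase in resident deposits held at foreign banks 644.9; capital account: capital transfers received from emigrants 184.8, acquisition of foreign patents and trademarks (non-produced assets) 243.2, sale of embassy land to a foreign government 124.0.)

-2752.8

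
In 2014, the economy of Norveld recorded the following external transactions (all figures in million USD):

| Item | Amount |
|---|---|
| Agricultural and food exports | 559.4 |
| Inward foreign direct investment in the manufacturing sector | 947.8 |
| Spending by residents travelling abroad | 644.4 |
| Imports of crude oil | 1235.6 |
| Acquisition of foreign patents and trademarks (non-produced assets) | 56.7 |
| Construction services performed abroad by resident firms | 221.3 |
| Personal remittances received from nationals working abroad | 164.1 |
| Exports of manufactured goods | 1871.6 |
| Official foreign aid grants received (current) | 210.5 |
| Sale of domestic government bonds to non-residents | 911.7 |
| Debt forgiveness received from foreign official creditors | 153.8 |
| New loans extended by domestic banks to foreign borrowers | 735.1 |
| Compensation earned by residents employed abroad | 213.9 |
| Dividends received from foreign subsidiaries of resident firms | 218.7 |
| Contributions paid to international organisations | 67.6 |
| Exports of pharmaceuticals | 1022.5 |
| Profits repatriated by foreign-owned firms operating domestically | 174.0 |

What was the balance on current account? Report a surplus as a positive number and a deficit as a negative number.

Goods: 559.4 - 1235.6 + 1871.6 + 1022.5 = 2217.9
Services: 221.3 - 644.4 = -423.1
Primary income: -174.0 + 218.7 + 213.9 = 258.6
Secondary income: -67.6 + 164.1 + 210.5 = 307.0
Current account = 2217.9 + (-423.1) + 258.6 + 307.0 = 2360.4
(Excluded from the current account — financial account: inward foreign direct investment in the manufacturing sector 947.8, sale of domestic government bonds to non-residents 911.7, new loans extended by domestic banks to foreign borrowers 735.1; capital account: acquisition of foreign patents and trademarks (non-produced assets) 56.7, debt forgiveness received from foreign official creditors 153.8.)

2360.4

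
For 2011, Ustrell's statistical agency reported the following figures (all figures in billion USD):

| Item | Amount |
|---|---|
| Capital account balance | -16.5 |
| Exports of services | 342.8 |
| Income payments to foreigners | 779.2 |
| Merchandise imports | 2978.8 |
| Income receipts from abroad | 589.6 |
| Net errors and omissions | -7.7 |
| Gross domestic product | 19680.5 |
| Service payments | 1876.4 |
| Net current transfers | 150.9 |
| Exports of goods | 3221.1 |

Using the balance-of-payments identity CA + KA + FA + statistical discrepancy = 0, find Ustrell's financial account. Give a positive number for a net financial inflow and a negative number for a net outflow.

Goods balance = 3221.1 - 2978.8 = 242.3
Services balance = 342.8 - 1876.4 = -1533.6
Trade balance (goods + services) = 242.3 + (-1533.6) = -1291.3
Net primary income = 589.6 - 779.2 = -189.6
Net secondary income = 150.9
Current account = -1291.3 + (-189.6) + 150.9 = -1330.0
Financial account = -(-1330.0 + (-16.5) + (-7.7)) = 1354.2

1354.2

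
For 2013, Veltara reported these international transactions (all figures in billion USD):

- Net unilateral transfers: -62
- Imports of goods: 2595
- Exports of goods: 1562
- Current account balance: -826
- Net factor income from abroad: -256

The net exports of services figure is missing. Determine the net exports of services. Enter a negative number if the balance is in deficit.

Current account = goods balance + services balance + net primary income + net secondary income
Sum of the known components = -1351
Net exports of services = CA - (known components) = -826 - (-1351) = 525

525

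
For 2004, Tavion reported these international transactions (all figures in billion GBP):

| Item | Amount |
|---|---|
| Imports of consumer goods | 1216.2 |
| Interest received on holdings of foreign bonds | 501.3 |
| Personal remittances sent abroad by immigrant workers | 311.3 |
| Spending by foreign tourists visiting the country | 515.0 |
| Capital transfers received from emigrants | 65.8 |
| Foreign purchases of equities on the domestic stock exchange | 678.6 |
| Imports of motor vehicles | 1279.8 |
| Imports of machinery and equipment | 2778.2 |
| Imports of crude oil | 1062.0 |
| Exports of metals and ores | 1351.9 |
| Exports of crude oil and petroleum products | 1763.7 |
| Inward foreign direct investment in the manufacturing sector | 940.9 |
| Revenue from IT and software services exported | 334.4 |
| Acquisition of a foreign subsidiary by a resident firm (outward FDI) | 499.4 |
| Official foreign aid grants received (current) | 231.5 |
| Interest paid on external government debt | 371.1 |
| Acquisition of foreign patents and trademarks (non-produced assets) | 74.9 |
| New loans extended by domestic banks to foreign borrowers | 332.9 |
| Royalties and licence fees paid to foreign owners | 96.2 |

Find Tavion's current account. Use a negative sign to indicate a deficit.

-2417.0

Goods: -2778.2 - 1279.8 + 1351.9 - 1216.2 + 1763.7 - 1062.0 = -3220.6
Services: 334.4 + 515.0 - 96.2 = 753.2
Primary income: -371.1 + 501.3 = 130.2
Secondary income: 231.5 - 311.3 = -79.8
Current account = (-3220.6) + 753.2 + 130.2 + (-79.8) = -2417.0
(Excluded from the current account — capital account: capital transfers received from emigrants 65.8, acquisition of foreign patents and trademarks (non-produced assets) 74.9; financial account: foreign purchases of equities on the domestic stock exchange 678.6, inward foreign direct investment in the manufacturing sector 940.9, acquisition of a foreign subsidiary by a resident firm (outward FDI) 499.4, new loans extended by domestic banks to foreign borrowers 332.9.)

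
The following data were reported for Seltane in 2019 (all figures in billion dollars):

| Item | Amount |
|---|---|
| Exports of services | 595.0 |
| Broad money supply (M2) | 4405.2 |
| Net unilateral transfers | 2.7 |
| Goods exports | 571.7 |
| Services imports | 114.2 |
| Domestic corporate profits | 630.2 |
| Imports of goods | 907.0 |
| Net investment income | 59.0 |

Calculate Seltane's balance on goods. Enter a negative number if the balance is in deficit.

-335.3

Goods balance = 571.7 - 907.0 = -335.3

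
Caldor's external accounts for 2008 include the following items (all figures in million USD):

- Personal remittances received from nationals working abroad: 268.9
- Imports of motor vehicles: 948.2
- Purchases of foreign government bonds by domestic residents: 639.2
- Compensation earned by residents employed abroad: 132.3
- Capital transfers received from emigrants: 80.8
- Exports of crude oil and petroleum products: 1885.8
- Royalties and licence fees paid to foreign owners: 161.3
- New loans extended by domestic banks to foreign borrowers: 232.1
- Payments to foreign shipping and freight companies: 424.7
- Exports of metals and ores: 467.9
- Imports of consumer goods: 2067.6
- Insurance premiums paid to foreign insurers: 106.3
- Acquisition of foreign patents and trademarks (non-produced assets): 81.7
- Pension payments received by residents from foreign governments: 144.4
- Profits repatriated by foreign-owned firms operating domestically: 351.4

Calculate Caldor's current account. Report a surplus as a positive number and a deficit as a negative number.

Goods: 1885.8 - 948.2 - 2067.6 + 467.9 = -662.1
Services: -161.3 - 424.7 - 106.3 = -692.3
Primary income: -351.4 + 132.3 = -219.1
Secondary income: 268.9 + 144.4 = 413.3
Current account = (-662.1) + (-692.3) + (-219.1) + 413.3 = -1160.2
(Excluded from the current account — financial account: purchases of foreign government bonds by domestic residents 639.2, new loans extended by domestic banks to foreign borrowers 232.1; capital account: capital transfers received from emigrants 80.8, acquisition of foreign patents and trademarks (non-produced assets) 81.7.)

-1160.2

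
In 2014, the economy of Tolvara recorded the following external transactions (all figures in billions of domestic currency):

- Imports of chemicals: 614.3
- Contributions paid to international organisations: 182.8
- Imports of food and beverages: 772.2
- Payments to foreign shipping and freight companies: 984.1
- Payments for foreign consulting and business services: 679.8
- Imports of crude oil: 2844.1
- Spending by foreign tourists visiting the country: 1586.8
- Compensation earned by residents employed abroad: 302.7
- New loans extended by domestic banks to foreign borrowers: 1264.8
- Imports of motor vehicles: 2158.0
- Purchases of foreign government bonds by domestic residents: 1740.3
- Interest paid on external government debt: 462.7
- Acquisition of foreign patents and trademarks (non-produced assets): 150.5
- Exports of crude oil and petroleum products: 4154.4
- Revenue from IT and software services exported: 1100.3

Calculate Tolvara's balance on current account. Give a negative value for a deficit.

-1553.8

Goods: -2844.1 - 2158.0 - 772.2 + 4154.4 - 614.3 = -2234.2
Services: 1586.8 - 679.8 - 984.1 + 1100.3 = 1023.2
Primary income: -462.7 + 302.7 = -160.0
Secondary income: -182.8
Current account = (-2234.2) + 1023.2 + (-160.0) + (-182.8) = -1553.8
(Excluded from the current account — financial account: new loans extended by domestic banks to foreign borrowers 1264.8, purchases of foreign government bonds by domestic residents 1740.3; capital account: acquisition of foreign patents and trademarks (non-produced assets) 150.5.)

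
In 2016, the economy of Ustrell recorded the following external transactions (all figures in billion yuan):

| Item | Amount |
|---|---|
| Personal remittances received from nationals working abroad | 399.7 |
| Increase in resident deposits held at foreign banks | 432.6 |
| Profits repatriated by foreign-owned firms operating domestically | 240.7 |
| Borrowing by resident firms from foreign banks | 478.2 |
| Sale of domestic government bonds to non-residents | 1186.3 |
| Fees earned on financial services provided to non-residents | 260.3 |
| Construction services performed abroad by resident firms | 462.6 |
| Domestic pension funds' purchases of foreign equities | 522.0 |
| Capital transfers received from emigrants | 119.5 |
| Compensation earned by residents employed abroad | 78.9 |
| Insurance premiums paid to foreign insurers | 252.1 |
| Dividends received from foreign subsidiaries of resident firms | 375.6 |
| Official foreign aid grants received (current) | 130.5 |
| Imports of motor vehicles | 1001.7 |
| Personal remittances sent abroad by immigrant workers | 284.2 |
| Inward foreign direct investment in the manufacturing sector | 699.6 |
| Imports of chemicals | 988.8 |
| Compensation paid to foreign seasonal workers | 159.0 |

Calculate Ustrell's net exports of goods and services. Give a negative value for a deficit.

-1519.7

Goods: -988.8 - 1001.7 = -1990.5
Services: -252.1 + 260.3 + 462.6 = 470.8
Trade balance = -1990.5 + 470.8 = -1519.7
(Excluded from the trade balance — secondary income: personal remittances received from nationals working abroad 399.7, official foreign aid grants received (current) 130.5, personal remittances sent abroad by immigrant workers 284.2; financial account: increase in resident deposits held at foreign banks 432.6, borrowing by resident firms from foreign banks 478.2, sale of domestic government bonds to non-residents 1186.3, domestic pension funds' purchases of foreign equities 522.0, inward foreign direct investment in the manufacturing sector 699.6; primary income: profits repatriated by foreign-owned firms operating domestically 240.7, compensation earned by residents employed abroad 78.9, dividends received from foreign subsidiaries of resident firms 375.6, compensation paid to foreign seasonal workers 159.0; capital account: capital transfers received from emigrants 119.5.)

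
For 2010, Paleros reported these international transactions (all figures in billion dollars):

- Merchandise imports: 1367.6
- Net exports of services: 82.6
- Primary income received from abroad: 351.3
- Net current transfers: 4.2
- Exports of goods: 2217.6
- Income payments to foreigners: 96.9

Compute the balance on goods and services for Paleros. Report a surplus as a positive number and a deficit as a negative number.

932.6

Goods balance = 2217.6 - 1367.6 = 850.0
Services balance = 82.6
Trade balance (goods + services) = 850.0 + 82.6 = 932.6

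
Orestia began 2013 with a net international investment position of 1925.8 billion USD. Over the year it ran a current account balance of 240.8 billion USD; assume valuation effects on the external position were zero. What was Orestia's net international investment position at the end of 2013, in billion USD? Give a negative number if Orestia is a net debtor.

With no valuation effects, change in NIIP = current account = 240.8
End-of-year NIIP = 1925.8 + 240.8 = 2166.6

2166.6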